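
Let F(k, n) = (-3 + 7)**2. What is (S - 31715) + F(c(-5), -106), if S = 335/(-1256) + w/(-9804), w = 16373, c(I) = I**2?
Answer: -97589938951/3078456 ≈ -31701.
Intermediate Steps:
F(k, n) = 16 (F(k, n) = 4**2 = 16)
S = -5962207/3078456 (S = 335/(-1256) + 16373/(-9804) = 335*(-1/1256) + 16373*(-1/9804) = -335/1256 - 16373/9804 = -5962207/3078456 ≈ -1.9368)
(S - 31715) + F(c(-5), -106) = (-5962207/3078456 - 31715) + 16 = -97639194247/3078456 + 16 = -97589938951/3078456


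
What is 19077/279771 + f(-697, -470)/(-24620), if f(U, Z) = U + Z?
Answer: 265389499/2295987340 ≈ 0.11559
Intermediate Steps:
19077/279771 + f(-697, -470)/(-24620) = 19077/279771 + (-697 - 470)/(-24620) = 19077*(1/279771) - 1167*(-1/24620) = 6359/93257 + 1167/24620 = 265389499/2295987340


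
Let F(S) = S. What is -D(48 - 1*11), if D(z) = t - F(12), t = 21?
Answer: -9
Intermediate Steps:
D(z) = 9 (D(z) = 21 - 1*12 = 21 - 12 = 9)
-D(48 - 1*11) = -1*9 = -9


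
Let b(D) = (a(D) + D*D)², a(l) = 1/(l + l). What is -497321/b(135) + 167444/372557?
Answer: 367358816164031104/820092464685763687 ≈ 0.44795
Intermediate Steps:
a(l) = 1/(2*l)
b(D) = (D² + 1/(2*D))² (b(D) = (1/(2*D) + D*D)² = (1/(2*D) + D²)² = (D² + 1/(2*D))²)
-497321/b(135) + 167444/372557 = -497321*72900/(1 + 2*135³)² + 167444/372557 = -497321*72900/(1 + 2*2460375)² + 167444*(1/372557) = -497321*72900/(1 + 4920750)² + 167444/372557 = -497321/((¼)*(1/18225)*4920751²) + 167444/372557 = -497321/((¼)*(1/18225)*24213790404001) + 167444/372557 = -497321/24213790404001/72900 + 167444/372557 = -497321*72900/24213790404001 + 167444/372557 = -3295881900/2201253673091 + 167444/372557 = 367358816164031104/820092464685763687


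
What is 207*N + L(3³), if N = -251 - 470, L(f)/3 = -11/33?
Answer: -149248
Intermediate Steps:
L(f) = -1 (L(f) = 3*(-11/33) = 3*(-11*1/33) = 3*(-⅓) = -1)
N = -721
207*N + L(3³) = 207*(-721) - 1 = -149247 - 1 = -149248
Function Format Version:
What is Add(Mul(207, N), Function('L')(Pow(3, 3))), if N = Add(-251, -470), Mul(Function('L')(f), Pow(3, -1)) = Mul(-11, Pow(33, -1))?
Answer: -149248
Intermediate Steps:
Function('L')(f) = -1 (Function('L')(f) = Mul(3, Mul(-11, Pow(33, -1))) = Mul(3, Mul(-11, Rational(1, 33))) = Mul(3, Rational(-1, 3)) = -1)
N = -721
Add(Mul(207, N), Function('L')(Pow(3, 3))) = Add(Mul(207, -721), -1) = Add(-149247, -1) = -149248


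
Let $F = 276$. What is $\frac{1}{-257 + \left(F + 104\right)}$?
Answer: $\frac{1}{123} \approx 0.0081301$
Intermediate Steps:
$\frac{1}{-257 + \left(F + 104\right)} = \frac{1}{-257 + \left(276 + 104\right)} = \frac{1}{-257 + 380} = \frac{1}{123}$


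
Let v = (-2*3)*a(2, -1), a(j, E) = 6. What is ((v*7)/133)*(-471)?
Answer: 16956/19 ≈ 892.42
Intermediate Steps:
v = -36 (v = -2*3*6 = -6*6 = -36)
((v*7)/133)*(-471) = (-36*7/133)*(-471) = -252*1/133*(-471) = -36/19*(-471) = 16956/19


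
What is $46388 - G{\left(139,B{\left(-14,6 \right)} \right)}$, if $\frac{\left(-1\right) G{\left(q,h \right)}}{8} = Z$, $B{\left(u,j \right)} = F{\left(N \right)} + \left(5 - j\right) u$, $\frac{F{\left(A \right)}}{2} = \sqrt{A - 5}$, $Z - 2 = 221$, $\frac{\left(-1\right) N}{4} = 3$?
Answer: $48172$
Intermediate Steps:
$N = -12$ ($N = \left(-4\right) 3 = -12$)
$Z = 223$ ($Z = 2 + 221 = 223$)
$F{\left(A \right)} = 2 \sqrt{-5 + A}$ ($F{\left(A \right)} = 2 \sqrt{A - 5} = 2 \sqrt{-5 + A}$)
$B{\left(u,j \right)} = u \left(5 - j\right) + 2 i \sqrt{17}$ ($B{\left(u,j \right)} = 2 \sqrt{-5 - 12} + \left(5 - j\right) u = 2 \sqrt{-17} + u \left(5 - j\right) = 2 i \sqrt{17} + u \left(5 - j\right) = u \left(5 - j\right) + 2 i \sqrt{17}$)
$G{\left(q,h \right)} = -1784$ ($G{\left(q,h \right)} = \left(-8\right) 223 = -1784$)
$46388 - G{\left(139,B{\left(-14,6 \right)} \right)} = 46388 - -1784 = 46388 + 1784 = 48172$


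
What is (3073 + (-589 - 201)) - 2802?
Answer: -519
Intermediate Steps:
(3073 + (-589 - 201)) - 2802 = (3073 - 790) - 2802 = 2283 - 2802 = -519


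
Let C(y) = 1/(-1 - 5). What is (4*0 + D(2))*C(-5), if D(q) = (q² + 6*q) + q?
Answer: -3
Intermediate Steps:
D(q) = q² + 7*q
C(y) = -⅙ (C(y) = 1/(-6) = -⅙)
(4*0 + D(2))*C(-5) = (4*0 + 2*(7 + 2))*(-⅙) = (0 + 2*9)*(-⅙) = (0 + 18)*(-⅙) = 18*(-⅙) = -3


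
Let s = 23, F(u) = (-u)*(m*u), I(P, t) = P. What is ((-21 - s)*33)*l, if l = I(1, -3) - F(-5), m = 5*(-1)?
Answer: 180048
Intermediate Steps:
m = -5
F(u) = 5*u² (F(u) = (-u)*(-5*u) = 5*u²)
l = -124 (l = 1 - 5*(-5)² = 1 - 5*25 = 1 - 1*125 = 1 - 125 = -124)
((-21 - s)*33)*l = ((-21 - 1*23)*33)*(-124) = ((-21 - 23)*33)*(-124) = -44*33*(-124) = -1452*(-124) = 180048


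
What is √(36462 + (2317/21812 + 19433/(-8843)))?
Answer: √6920695368597109117/13777394 ≈ 190.94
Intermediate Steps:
√(36462 + (2317/21812 + 19433/(-8843))) = √(36462 + (2317*(1/21812) + 19433*(-1/8843))) = √(36462 + (331/3116 - 19433/8843)) = √(36462 - 57626195/27554788) = √(1004645053861/27554788) = √6920695368597109117/13777394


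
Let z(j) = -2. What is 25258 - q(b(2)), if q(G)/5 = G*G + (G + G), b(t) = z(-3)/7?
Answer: 1237762/49 ≈ 25260.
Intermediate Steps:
b(t) = -2/7
q(G) = 5*G**2 + 10*G (q(G) = 5*(G*G + (G + G)) = 5*(G**2 + 2*G) = 5*G**2 + 10*G)
25258 - q(b(2)) = 25258 - 5*(-2)*(2 - 2/7)/7 = 25258 - 5*(-2)*12/(7*7) = 25258 - 1*(-120/49) = 25258 + 120/49 = 1237762/49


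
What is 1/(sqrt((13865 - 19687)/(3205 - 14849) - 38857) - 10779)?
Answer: -21558/232451395 - I*sqrt(155426)/232451395 ≈ -9.2742e-5 - 1.696e-6*I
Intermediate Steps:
1/(sqrt((13865 - 19687)/(3205 - 14849) - 38857) - 10779) = 1/(sqrt(-5822/(-11644) - 38857) - 10779) = 1/(sqrt(-5822*(-1/11644) - 38857) - 10779) = 1/(sqrt(1/2 - 38857) - 10779) = 1/(sqrt(-77713/2) - 10779) = 1/(I*sqrt(155426)/2 - 10779) = 1/(-10779 + I*sqrt(155426)/2)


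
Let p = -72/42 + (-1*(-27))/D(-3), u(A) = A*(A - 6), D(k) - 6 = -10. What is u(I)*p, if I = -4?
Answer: -2370/7 ≈ -338.57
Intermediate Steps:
D(k) = -4 (D(k) = 6 - 10 = -4)
u(A) = A*(-6 + A)
p = -237/28 (p = -72/42 - 1*(-27)/(-4) = -72*1/42 + 27*(-1/4) = -12/7 - 27/4 = -237/28 ≈ -8.4643)
u(I)*p = -4*(-6 - 4)*(-237/28) = -4*(-10)*(-237/28) = 40*(-237/28) = -2370/7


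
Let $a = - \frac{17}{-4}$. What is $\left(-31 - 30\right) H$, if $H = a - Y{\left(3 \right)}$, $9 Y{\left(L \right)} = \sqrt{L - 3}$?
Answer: $- \frac{1037}{4} \approx -259.25$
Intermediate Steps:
$Y{\left(L \right)} = \frac{\sqrt{-3 + L}}{9}$ ($Y{\left(L \right)} = \frac{\sqrt{L - 3}}{9} = \frac{\sqrt{-3 + L}}{9}$)
$a = \frac{17}{4}$ ($a = \left(-17\right) \left(- \frac{1}{4}\right) = \frac{17}{4} \approx 4.25$)
$H = \frac{17}{4}$ ($H = \frac{17}{4} - \frac{\sqrt{-3 + 3}}{9} = \frac{17}{4} - \frac{\sqrt{0}}{9} = \frac{17}{4} - \frac{1}{9} \cdot 0 = \frac{17}{4} - 0 = \frac{17}{4} + 0 = \frac{17}{4} \approx 4.25$)
$\left(-31 - 30\right) H = \left(-31 - 30\right) \frac{17}{4} = \left(-61\right) \frac{17}{4} = - \frac{1037}{4}$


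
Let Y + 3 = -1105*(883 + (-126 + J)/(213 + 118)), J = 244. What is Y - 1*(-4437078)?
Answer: 1145579770/331 ≈ 3.4610e+6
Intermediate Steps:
Y = -323093048/331 (Y = -3 - 1105*(883 + (-126 + 244)/(213 + 118)) = -3 - 1105*(883 + 118/331) = -3 - 1105*292391/331 = -3 - 323092055/331 = -323093048/331 ≈ -9.7611e+5)
Y - 1*(-4437078) = -323093048/331 - 1*(-4437078) = -323093048/331 + 4437078 = 1145579770/331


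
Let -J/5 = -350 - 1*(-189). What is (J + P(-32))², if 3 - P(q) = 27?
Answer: 609961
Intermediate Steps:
P(q) = -24 (P(q) = 3 - 1*27 = 3 - 27 = -24)
J = 805 (J = -5*(-350 - 1*(-189)) = -5*(-350 + 189) = -5*(-161) = 805)
(J + P(-32))² = (805 - 24)² = 781² = 609961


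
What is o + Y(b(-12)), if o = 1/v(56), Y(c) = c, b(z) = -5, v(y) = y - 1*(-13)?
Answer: -344/69 ≈ -4.9855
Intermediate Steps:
v(y) = 13 + y (v(y) = y + 13 = 13 + y)
o = 1/69 (o = 1/(13 + 56) = 1/69 ≈ 0.014493)
o + Y(b(-12)) = 1/69 - 5 = -344/69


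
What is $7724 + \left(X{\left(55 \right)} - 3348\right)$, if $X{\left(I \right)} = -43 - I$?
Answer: $4278$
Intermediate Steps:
$7724 + \left(X{\left(55 \right)} - 3348\right) = 7724 - 3446 = 4278$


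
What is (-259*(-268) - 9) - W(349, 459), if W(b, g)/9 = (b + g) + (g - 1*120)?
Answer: 59080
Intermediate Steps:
W(b, g) = -1080 + 9*b + 18*g (W(b, g) = 9*((b + g) + (g - 1*120)) = 9*((b + g) + (g - 120)) = 9*((b + g) + (-120 + g)) = 9*(-120 + b + 2*g) = -1080 + 9*b + 18*g)
(-259*(-268) - 9) - W(349, 459) = (-259*(-268) - 9) - (-1080 + 9*349 + 18*459) = (69412 - 9) - (-1080 + 3141 + 8262) = 69403 - 1*10323 = 69403 - 10323 = 59080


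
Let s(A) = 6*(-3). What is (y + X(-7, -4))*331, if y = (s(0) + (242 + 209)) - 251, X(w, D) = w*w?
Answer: 76461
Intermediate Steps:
s(A) = -18
X(w, D) = w**2
y = 182 (y = (-18 + (242 + 209)) - 251 = (-18 + 451) - 251 = 433 - 251 = 182)
(y + X(-7, -4))*331 = (182 + (-7)**2)*331 = (182 + 49)*331 = 231*331 = 76461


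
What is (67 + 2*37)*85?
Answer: 11985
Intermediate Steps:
(67 + 2*37)*85 = (67 + 74)*85 = 141*85 = 11985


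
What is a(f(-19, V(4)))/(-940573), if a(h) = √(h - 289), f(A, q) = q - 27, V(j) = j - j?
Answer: -2*I*√79/940573 ≈ -1.89e-5*I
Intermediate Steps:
V(j) = 0
f(A, q) = -27 + q
a(h) = √(-289 + h)
a(f(-19, V(4)))/(-940573) = √(-289 + (-27 + 0))/(-940573) = √(-289 - 27)*(-1/940573) = √(-316)*(-1/940573) = (2*I*√79)*(-1/940573) = -2*I*√79/940573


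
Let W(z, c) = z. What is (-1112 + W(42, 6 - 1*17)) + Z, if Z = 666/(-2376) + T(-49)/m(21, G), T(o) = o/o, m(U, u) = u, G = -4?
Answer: -70655/66 ≈ -1070.5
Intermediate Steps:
T(o) = 1
Z = -35/66 (Z = 666/(-2376) + 1/(-4) = 666*(-1/2376) + 1*(-¼) = -37/132 - ¼ = -35/66 ≈ -0.53030)
(-1112 + W(42, 6 - 1*17)) + Z = (-1112 + 42) - 35/66 = -1070 - 35/66 = -70655/66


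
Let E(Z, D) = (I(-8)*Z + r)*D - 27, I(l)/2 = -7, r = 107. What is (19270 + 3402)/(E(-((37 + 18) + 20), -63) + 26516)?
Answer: -11336/23201 ≈ -0.48860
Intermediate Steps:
I(l) = -14 (I(l) = 2*(-7) = -14)
E(Z, D) = -27 + D*(107 - 14*Z) (E(Z, D) = (-14*Z + 107)*D - 27 = (107 - 14*Z)*D - 27 = D*(107 - 14*Z) - 27 = -27 + D*(107 - 14*Z))
(19270 + 3402)/(E(-((37 + 18) + 20), -63) + 26516) = (19270 + 3402)/((-27 + 107*(-63) - 14*(-63)*(-((37 + 18) + 20))) + 26516) = 22672/((-27 - 6741 - 14*(-63)*(-(55 + 20))) + 26516) = 22672/((-27 - 6741 - 14*(-63)*(-1*75)) + 26516) = 22672/((-27 - 6741 - 14*(-63)*(-75)) + 26516) = 22672/((-27 - 6741 - 66150) + 26516) = 22672/(-72918 + 26516) = 22672/(-46402) = 22672*(-1/46402) = -11336/23201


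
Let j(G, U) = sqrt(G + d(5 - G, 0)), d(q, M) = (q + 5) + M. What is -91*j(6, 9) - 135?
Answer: -135 - 91*sqrt(10) ≈ -422.77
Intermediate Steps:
d(q, M) = 5 + M + q (d(q, M) = (5 + q) + M = 5 + M + q)
j(G, U) = sqrt(10) (j(G, U) = sqrt(G + (5 + 0 + (5 - G))) = sqrt(G + (10 - G)) = sqrt(10))
-91*j(6, 9) - 135 = -91*sqrt(10) - 135 = -135 - 91*sqrt(10)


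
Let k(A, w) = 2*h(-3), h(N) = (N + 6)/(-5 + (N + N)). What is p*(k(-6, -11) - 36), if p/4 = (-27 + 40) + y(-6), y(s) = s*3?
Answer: 8040/11 ≈ 730.91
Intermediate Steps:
y(s) = 3*s
p = -20 (p = 4*((-27 + 40) + 3*(-6)) = 4*(13 - 18) = 4*(-5) = -20)
h(N) = (6 + N)/(-5 + 2*N)
k(A, w) = -6/11 (k(A, w) = 2*((6 - 3)/(-5 + 2*(-3))) = 2*(3/(-5 - 6)) = 2*(3/(-11)) = 2*(-1/11*3) = 2*(-3/11) = -6/11)
p*(k(-6, -11) - 36) = -20*(-6/11 - 36) = -20*(-402/11) = 8040/11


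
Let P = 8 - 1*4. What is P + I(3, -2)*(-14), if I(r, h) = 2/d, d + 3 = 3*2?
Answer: -16/3 ≈ -5.3333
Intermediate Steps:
d = 3 (d = -3 + 3*2 = -3 + 6 = 3)
I(r, h) = ⅔ (I(r, h) = 2/3 = 2*(⅓) = ⅔)
P = 4 (P = 8 - 4 = 4)
P + I(3, -2)*(-14) = 4 + (⅔)*(-14) = 4 - 28/3 = -16/3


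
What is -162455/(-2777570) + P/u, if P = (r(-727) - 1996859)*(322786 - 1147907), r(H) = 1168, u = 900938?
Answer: 228689365853759403/125120918033 ≈ 1.8277e+6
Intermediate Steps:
P = 1646686553611 (P = (1168 - 1996859)*(322786 - 1147907) = -1995691*(-825121) = 1646686553611)
-162455/(-2777570) + P/u = -162455/(-2777570) + 1646686553611/900938 = -162455*(-1/2777570) + 1646686553611*(1/900938) = 32491/555514 + 1646686553611/900938 = 228689365853759403/125120918033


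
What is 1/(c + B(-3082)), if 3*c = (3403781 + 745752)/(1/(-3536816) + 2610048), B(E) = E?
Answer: -27693778581501/85337549453479154 ≈ -0.00032452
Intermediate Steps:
c = 14676134706928/27693778581501 (c = ((3403781 + 745752)/(1/(-3536816) + 2610048))/3 = (4149533/(-1/3536816 + 2610048))/3 = (4149533/(9231259527167/3536816))/3 = (4149533*(3536816/9231259527167))/3 = (⅓)*(14676134706928/9231259527167) = 14676134706928/27693778581501 ≈ 0.52994)
1/(c + B(-3082)) = 1/(14676134706928/27693778581501 - 3082) = 1/(-85337549453479154/27693778581501) = -27693778581501/85337549453479154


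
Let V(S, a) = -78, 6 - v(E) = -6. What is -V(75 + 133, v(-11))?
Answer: 78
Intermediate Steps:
v(E) = 12 (v(E) = 6 - 1*(-6) = 6 + 6 = 12)
-V(75 + 133, v(-11)) = -1*(-78) = 78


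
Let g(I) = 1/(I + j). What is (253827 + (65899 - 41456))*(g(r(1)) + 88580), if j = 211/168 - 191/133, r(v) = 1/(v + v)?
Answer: 25167677126440/1021 ≈ 2.4650e+10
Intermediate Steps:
r(v) = 1/(2*v)
j = -575/3192 (j = 211*(1/168) - 191*1/133 = 211/168 - 191/133 = -575/3192 ≈ -0.18014)
g(I) = 1/(-575/3192 + I) (g(I) = 1/(I - 575/3192) = 1/(-575/3192 + I))
(253827 + (65899 - 41456))*(g(r(1)) + 88580) = (253827 + (65899 - 41456))*(3192/(-575 + 3192*((½)/1)) + 88580) = (253827 + 24443)*(3192/(-575 + 3192*((½)*1)) + 88580) = 278270*(3192/(-575 + 3192*(½)) + 88580) = 278270*(3192/(-575 + 1596) + 88580) = 278270*(3192/1021 + 88580) = 278270*(90443372/1021) = 25167677126440/1021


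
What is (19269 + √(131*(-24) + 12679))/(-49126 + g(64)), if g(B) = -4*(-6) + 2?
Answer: -19269/49100 - √9535/49100 ≈ -0.39443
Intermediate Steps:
g(B) = 26 (g(B) = 24 + 2 = 26)
(19269 + √(131*(-24) + 12679))/(-49126 + g(64)) = (19269 + √(131*(-24) + 12679))/(-49126 + 26) = (19269 + √(-3144 + 12679))/(-49100) = (19269 + √9535)*(-1/49100) = -19269/49100 - √9535/49100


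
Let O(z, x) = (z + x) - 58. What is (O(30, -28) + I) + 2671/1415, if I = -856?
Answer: -1287809/1415 ≈ -910.11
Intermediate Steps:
O(z, x) = -58 + x + z (O(z, x) = (x + z) - 58 = -58 + x + z)
(O(30, -28) + I) + 2671/1415 = ((-58 - 28 + 30) - 856) + 2671/1415 = (-56 - 856) + 2671*(1/1415) = -912 + 2671/1415 = -1287809/1415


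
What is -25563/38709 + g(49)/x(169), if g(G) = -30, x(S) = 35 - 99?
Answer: -79127/412896 ≈ -0.19164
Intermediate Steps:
x(S) = -64
-25563/38709 + g(49)/x(169) = -25563/38709 - 30/(-64) = -25563*1/38709 - 30*(-1/64) = -8521/12903 + 15/32 = -79127/412896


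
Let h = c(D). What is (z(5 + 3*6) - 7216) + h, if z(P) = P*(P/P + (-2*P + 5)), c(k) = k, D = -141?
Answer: -8277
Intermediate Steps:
h = -141
z(P) = P*(6 - 2*P) (z(P) = P*(1 + (5 - 2*P)) = P*(6 - 2*P))
(z(5 + 3*6) - 7216) + h = (2*(5 + 3*6)*(3 - (5 + 3*6)) - 7216) - 141 = (2*(5 + 18)*(3 - (5 + 18)) - 7216) - 141 = (2*23*(3 - 1*23) - 7216) - 141 = (2*23*(3 - 23) - 7216) - 141 = (2*23*(-20) - 7216) - 141 = (-920 - 7216) - 141 = -8136 - 141 = -8277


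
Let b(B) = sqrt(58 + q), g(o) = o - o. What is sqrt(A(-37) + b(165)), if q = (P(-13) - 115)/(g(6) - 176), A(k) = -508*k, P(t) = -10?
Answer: sqrt(9097264 + 11*sqrt(113663))/22 ≈ 137.13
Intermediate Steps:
g(o) = 0
q = 125/176 (q = (-10 - 115)/(0 - 176) = -125/(-176) = -125*(-1/176) = 125/176 ≈ 0.71023)
b(B) = sqrt(113663)/44 (b(B) = sqrt(58 + 125/176) = sqrt(10333/176) = sqrt(113663)/44)
sqrt(A(-37) + b(165)) = sqrt(-508*(-37) + sqrt(113663)/44) = sqrt(18796 + sqrt(113663)/44)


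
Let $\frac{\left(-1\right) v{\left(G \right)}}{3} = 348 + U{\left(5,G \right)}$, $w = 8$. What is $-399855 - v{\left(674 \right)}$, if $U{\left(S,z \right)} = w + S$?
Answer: $-398772$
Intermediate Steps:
$U{\left(S,z \right)} = 8 + S$
$v{\left(G \right)} = -1083$ ($v{\left(G \right)} = - 3 \left(348 + \left(8 + 5\right)\right) = - 3 \left(348 + 13\right) = \left(-3\right) 361 = -1083$)
$-399855 - v{\left(674 \right)} = -399855 - -1083 = -399855 + 1083 = -398772$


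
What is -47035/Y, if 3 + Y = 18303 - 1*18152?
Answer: -47035/148 ≈ -317.80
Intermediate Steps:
Y = 148 (Y = -3 + (18303 - 1*18152) = -3 + (18303 - 18152) = -3 + 151 = 148)
-47035/Y = -47035/148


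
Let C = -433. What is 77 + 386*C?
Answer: -167061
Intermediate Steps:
77 + 386*C = 77 + 386*(-433) = 77 - 167138 = -167061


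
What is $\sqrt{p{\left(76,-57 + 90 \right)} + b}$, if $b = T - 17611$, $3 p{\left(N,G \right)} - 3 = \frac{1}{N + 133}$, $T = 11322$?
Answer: $\frac{5 i \sqrt{98879781}}{627} \approx 79.297 i$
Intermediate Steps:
$p{\left(N,G \right)} = 1 + \frac{1}{3 \left(133 + N\right)}$ ($p{\left(N,G \right)} = 1 + \frac{1}{3 \left(N + 133\right)} = 1 + \frac{1}{3 \left(133 + N\right)}$)
$b = -6289$ ($b = 11322 - 17611 = -6289$)
$\sqrt{p{\left(76,-57 + 90 \right)} + b} = \sqrt{\frac{\frac{400}{3} + 76}{133 + 76} - 6289} = \sqrt{\frac{1}{209} \cdot \frac{628}{3} - 6289} = \sqrt{\frac{628}{627} - 6289} = \sqrt{- \frac{3942575}{627}} = \frac{5 i \sqrt{98879781}}{627}$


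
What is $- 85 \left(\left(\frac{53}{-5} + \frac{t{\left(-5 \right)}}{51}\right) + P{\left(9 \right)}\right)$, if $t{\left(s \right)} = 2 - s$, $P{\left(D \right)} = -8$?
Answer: $\frac{4708}{3} \approx 1569.3$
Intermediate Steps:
$- 85 \left(\left(\frac{53}{-5} + \frac{t{\left(-5 \right)}}{51}\right) + P{\left(9 \right)}\right) = - 85 \left(\left(\frac{53}{-5} + \frac{2 - -5}{51}\right) - 8\right) = - 85 \left(\left(53 \left(- \frac{1}{5}\right) + \left(2 + 5\right) \frac{1}{51}\right) - 8\right) = - 85 \left(\left(- \frac{53}{5} + 7 \cdot \frac{1}{51}\right) - 8\right) = - 85 \left(\left(- \frac{53}{5} + \frac{7}{51}\right) - 8\right) = - 85 \left(- \frac{2668}{255} - 8\right) = \left(-85\right) \left(- \frac{4708}{255}\right) = \frac{4708}{3}$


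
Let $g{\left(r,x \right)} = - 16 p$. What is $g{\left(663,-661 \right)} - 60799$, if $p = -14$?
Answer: $-60575$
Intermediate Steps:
$g{\left(r,x \right)} = 224$ ($g{\left(r,x \right)} = \left(-16\right) \left(-14\right) = 224$)
$g{\left(663,-661 \right)} - 60799 = 224 - 60799 = -60575$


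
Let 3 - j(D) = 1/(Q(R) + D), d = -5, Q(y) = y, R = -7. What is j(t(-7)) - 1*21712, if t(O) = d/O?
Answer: -955189/44 ≈ -21709.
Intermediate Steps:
t(O) = -5/O
j(D) = 3 - 1/(-7 + D)
j(t(-7)) - 1*21712 = (-22 + 3*(-5/(-7)))/(-7 - 5/(-7)) - 1*21712 = (-22 + 3*(-5*(-⅐)))/(-7 - 5*(-⅐)) - 21712 = (-22 + 3*(5/7))/(-7 + 5/7) - 21712 = (-22 + 15/7)/(-44/7) - 21712 = -7/44*(-139/7) - 21712 = 139/44 - 21712 = -955189/44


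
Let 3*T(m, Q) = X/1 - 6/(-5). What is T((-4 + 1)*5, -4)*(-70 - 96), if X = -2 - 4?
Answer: 1328/5 ≈ 265.60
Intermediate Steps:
X = -6
T(m, Q) = -8/5 (T(m, Q) = (-6/1 - 6/(-5))/3 = (-6*1 - 6*(-⅕))/3 = (-6 + 6/5)/3 = (⅓)*(-24/5) = -8/5)
T((-4 + 1)*5, -4)*(-70 - 96) = -8*(-70 - 96)/5 = -8/5*(-166) = 1328/5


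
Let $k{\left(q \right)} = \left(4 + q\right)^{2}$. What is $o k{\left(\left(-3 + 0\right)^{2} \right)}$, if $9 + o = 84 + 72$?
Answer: $24843$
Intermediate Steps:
$o = 147$ ($o = -9 + \left(84 + 72\right) = -9 + 156 = 147$)
$o k{\left(\left(-3 + 0\right)^{2} \right)} = 147 \left(4 + \left(-3 + 0\right)^{2}\right)^{2} = 147 \left(4 + \left(-3\right)^{2}\right)^{2} = 147 \left(4 + 9\right)^{2} = 147 \cdot 13^{2} = 147 \cdot 169 = 24843$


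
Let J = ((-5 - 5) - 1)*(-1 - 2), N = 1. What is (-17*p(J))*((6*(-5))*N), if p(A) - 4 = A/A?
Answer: 2550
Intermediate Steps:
J = 33 (J = (-10 - 1)*(-3) = -11*(-3) = 33)
p(A) = 5 (p(A) = 4 + A/A = 4 + 1 = 5)
(-17*p(J))*((6*(-5))*N) = (-17*5)*((6*(-5))*1) = -(-2550) = -85*(-30) = 2550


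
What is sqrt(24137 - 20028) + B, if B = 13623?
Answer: 13623 + sqrt(4109) ≈ 13687.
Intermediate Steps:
sqrt(24137 - 20028) + B = sqrt(24137 - 20028) + 13623 = sqrt(4109) + 13623 = 13623 + sqrt(4109)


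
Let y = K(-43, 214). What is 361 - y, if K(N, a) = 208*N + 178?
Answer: 9127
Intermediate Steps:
K(N, a) = 178 + 208*N
y = -8766 (y = 178 + 208*(-43) = 178 - 8944 = -8766)
361 - y = 361 - 1*(-8766) = 361 + 8766 = 9127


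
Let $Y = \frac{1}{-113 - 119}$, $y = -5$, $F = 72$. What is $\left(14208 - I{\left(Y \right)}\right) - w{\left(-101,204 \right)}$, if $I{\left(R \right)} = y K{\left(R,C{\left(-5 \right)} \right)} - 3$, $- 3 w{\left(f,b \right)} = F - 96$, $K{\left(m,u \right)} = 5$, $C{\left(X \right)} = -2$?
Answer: $14228$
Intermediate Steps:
$Y = - \frac{1}{232}$ ($Y = \frac{1}{-232} = - \frac{1}{232} \approx -0.0043103$)
$w{\left(f,b \right)} = 8$ ($w{\left(f,b \right)} = - \frac{72 - 96}{3} = \left(- \frac{1}{3}\right) \left(-24\right) = 8$)
$I{\left(R \right)} = -28$ ($I{\left(R \right)} = \left(-5\right) 5 - 3 = -25 - 3 = -28$)
$\left(14208 - I{\left(Y \right)}\right) - w{\left(-101,204 \right)} = \left(14208 - -28\right) - 8 = \left(14208 + 28\right) - 8 = 14236 - 8 = 14228$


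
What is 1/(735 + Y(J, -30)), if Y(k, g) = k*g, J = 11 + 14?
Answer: -1/15 ≈ -0.066667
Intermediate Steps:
J = 25
Y(k, g) = g*k
1/(735 + Y(J, -30)) = 1/(735 - 30*25) = 1/(735 - 750) = 1/(-15) = -1/15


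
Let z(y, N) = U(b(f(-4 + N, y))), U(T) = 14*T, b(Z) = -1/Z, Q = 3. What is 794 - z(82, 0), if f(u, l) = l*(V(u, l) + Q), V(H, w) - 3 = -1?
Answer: 162777/205 ≈ 794.03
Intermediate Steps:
V(H, w) = 2 (V(H, w) = 3 - 1 = 2)
f(u, l) = 5*l (f(u, l) = l*(2 + 3) = l*5 = 5*l)
z(y, N) = -14/(5*y) (z(y, N) = 14*(-1/(5*y)) = -14/(5*y))
794 - z(82, 0) = 794 - (-14)/(5*82) = 794 - 1*(-7/205) = 794 + 7/205 = 162777/205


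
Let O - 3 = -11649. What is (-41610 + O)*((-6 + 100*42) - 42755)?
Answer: 2053604616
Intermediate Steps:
O = -11646 (O = 3 - 11649 = -11646)
(-41610 + O)*((-6 + 100*42) - 42755) = (-41610 - 11646)*((-6 + 100*42) - 42755) = -53256*((-6 + 4200) - 42755) = -53256*(4194 - 42755) = -53256*(-38561) = 2053604616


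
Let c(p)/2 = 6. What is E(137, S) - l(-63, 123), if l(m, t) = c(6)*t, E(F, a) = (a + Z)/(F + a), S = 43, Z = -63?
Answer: -13285/9 ≈ -1476.1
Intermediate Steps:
c(p) = 12 (c(p) = 2*6 = 12)
E(F, a) = (-63 + a)/(F + a) (E(F, a) = (a - 63)/(F + a) = (-63 + a)/(F + a))
l(m, t) = 12*t
E(137, S) - l(-63, 123) = (-63 + 43)/(137 + 43) - 12*123 = -20/180 - 1*1476 = (1/180)*(-20) - 1476 = -1/9 - 1476 = -13285/9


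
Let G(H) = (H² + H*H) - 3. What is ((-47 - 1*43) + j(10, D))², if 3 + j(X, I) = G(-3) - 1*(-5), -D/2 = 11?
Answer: 5329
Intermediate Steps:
D = -22 (D = -2*11 = -22)
G(H) = -3 + 2*H² (G(H) = (H² + H²) - 3 = 2*H² - 3 = -3 + 2*H²)
j(X, I) = 17 (j(X, I) = -3 + ((-3 + 2*(-3)²) - 1*(-5)) = -3 + ((-3 + 2*9) + 5) = -3 + ((-3 + 18) + 5) = -3 + (15 + 5) = -3 + 20 = 17)
((-47 - 1*43) + j(10, D))² = ((-47 - 1*43) + 17)² = ((-47 - 43) + 17)² = (-90 + 17)² = (-73)² = 5329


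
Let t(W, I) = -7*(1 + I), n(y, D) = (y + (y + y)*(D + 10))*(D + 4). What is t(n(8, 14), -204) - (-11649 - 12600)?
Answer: 25670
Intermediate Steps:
n(y, D) = (4 + D)*(y + 2*y*(10 + D)) (n(y, D) = (y + (2*y)*(10 + D))*(4 + D) = (y + 2*y*(10 + D))*(4 + D) = (4 + D)*(y + 2*y*(10 + D)))
t(W, I) = -7 - 7*I
t(n(8, 14), -204) - (-11649 - 12600) = (-7 - 7*(-204)) - (-11649 - 12600) = (-7 + 1428) - 1*(-24249) = 1421 + 24249 = 25670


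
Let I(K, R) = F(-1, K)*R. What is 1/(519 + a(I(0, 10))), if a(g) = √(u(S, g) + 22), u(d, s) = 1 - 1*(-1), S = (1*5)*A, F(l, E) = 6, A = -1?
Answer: 173/89779 - 2*√6/269337 ≈ 0.0019088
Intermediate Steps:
S = -5 (S = (1*5)*(-1) = 5*(-1) = -5)
I(K, R) = 6*R
u(d, s) = 2 (u(d, s) = 1 + 1 = 2)
a(g) = 2*√6 (a(g) = √(2 + 22) = √24 = 2*√6)
1/(519 + a(I(0, 10))) = 1/(519 + 2*√6)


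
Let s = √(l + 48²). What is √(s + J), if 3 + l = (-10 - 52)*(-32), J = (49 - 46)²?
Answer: √(9 + √4285) ≈ 8.6290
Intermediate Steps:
J = 9 (J = 3² = 9)
l = 1981 (l = -3 + (-10 - 52)*(-32) = -3 - 62*(-32) = -3 + 1984 = 1981)
s = √4285 (s = √(1981 + 48²) = √(1981 + 2304) = √4285 ≈ 65.460)
√(s + J) = √(√4285 + 9) = √(9 + √4285)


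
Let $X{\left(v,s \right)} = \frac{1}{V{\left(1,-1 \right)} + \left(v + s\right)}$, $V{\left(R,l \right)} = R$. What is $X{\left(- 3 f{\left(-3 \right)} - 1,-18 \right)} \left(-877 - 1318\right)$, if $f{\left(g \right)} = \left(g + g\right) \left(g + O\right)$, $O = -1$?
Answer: $\frac{439}{18} \approx 24.389$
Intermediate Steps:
$f{\left(g \right)} = 2 g \left(-1 + g\right)$ ($f{\left(g \right)} = \left(g + g\right) \left(g - 1\right) = 2 g \left(-1 + g\right)$)
$X{\left(v,s \right)} = \frac{1}{1 + s + v}$ ($X{\left(v,s \right)} = \frac{1}{1 + \left(v + s\right)} = \frac{1}{1 + \left(s + v\right)} = \frac{1}{1 + s + v}$)
$X{\left(- 3 f{\left(-3 \right)} - 1,-18 \right)} \left(-877 - 1318\right) = \frac{-877 - 1318}{1 - 18 - \left(1 + 3 \cdot 2 \left(-3\right) \left(-1 - 3\right)\right)} = \frac{1}{1 - 18 - \left(1 + 3 \cdot 2 \left(-3\right) \left(-4\right)\right)} \left(-2195\right) = \frac{1}{1 - 18 - 73} \left(-2195\right) = \frac{1}{-90} \left(-2195\right) = \left(- \frac{1}{90}\right) \left(-2195\right) = \frac{439}{18}$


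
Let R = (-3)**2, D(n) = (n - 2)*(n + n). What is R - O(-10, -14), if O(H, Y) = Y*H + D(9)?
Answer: -257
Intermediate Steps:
D(n) = 2*n*(-2 + n) (D(n) = (-2 + n)*(2*n) = 2*n*(-2 + n))
R = 9
O(H, Y) = 126 + H*Y (O(H, Y) = Y*H + 2*9*(-2 + 9) = H*Y + 2*9*7 = H*Y + 126 = 126 + H*Y)
R - O(-10, -14) = 9 - (126 - 10*(-14)) = 9 - (126 + 140) = 9 - 1*266 = 9 - 266 = -257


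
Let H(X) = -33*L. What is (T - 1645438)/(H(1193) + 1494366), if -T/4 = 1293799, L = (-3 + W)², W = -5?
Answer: -3410317/746127 ≈ -4.5707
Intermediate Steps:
L = 64 (L = (-3 - 5)² = (-8)² = 64)
T = -5175196 (T = -4*1293799 = -5175196)
H(X) = -2112 (H(X) = -33*64 = -2112)
(T - 1645438)/(H(1193) + 1494366) = (-5175196 - 1645438)/(-2112 + 1494366) = -6820634/1492254 = -6820634*1/1492254 = -3410317/746127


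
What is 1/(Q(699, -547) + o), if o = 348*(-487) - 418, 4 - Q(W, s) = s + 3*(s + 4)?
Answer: -1/167714 ≈ -5.9625e-6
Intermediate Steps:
Q(W, s) = -8 - 4*s (Q(W, s) = 4 - (s + 3*(s + 4)) = 4 - (s + 3*(4 + s)) = 4 - (s + (12 + 3*s)) = 4 - (12 + 4*s) = 4 + (-12 - 4*s) = -8 - 4*s)
o = -169894 (o = -169476 - 418 = -169894)
1/(Q(699, -547) + o) = 1/((-8 - 4*(-547)) - 169894) = 1/((-8 + 2188) - 169894) = 1/(2180 - 169894) = 1/(-167714) = -1/167714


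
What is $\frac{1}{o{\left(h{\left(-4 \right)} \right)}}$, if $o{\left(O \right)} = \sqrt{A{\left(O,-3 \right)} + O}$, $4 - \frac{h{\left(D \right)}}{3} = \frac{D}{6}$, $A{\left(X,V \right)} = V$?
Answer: $\frac{\sqrt{11}}{11} \approx 0.30151$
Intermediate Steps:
$h{\left(D \right)} = 12 - \frac{D}{2}$ ($h{\left(D \right)} = 12 - 3 \frac{D}{6} = 12 - \frac{D}{2}$)
$o{\left(O \right)} = \sqrt{-3 + O}$
$\frac{1}{o{\left(h{\left(-4 \right)} \right)}} = \frac{1}{\sqrt{-3 + \left(12 - -2\right)}} = \frac{1}{\sqrt{-3 + \left(12 + 2\right)}} = \frac{1}{\sqrt{-3 + 14}} = \frac{1}{\sqrt{11}} = \frac{\sqrt{11}}{11}$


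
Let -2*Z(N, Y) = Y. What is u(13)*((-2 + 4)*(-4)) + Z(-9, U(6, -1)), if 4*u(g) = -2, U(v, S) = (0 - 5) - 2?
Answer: 15/2 ≈ 7.5000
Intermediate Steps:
U(v, S) = -7 (U(v, S) = -5 - 2 = -7)
u(g) = -½ (u(g) = (¼)*(-2) = -½)
Z(N, Y) = -Y/2
u(13)*((-2 + 4)*(-4)) + Z(-9, U(6, -1)) = -(-2 + 4)*(-4)/2 - ½*(-7) = -(-4) + 7/2 = -½*(-8) + 7/2 = 4 + 7/2 = 15/2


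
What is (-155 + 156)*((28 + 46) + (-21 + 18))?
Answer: 71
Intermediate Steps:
(-155 + 156)*((28 + 46) + (-21 + 18)) = 1*(74 - 3) = 1*71 = 71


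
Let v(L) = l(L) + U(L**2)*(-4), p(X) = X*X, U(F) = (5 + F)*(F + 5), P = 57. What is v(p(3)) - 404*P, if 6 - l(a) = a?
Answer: -52615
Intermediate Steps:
l(a) = 6 - a
U(F) = (5 + F)**2 (U(F) = (5 + F)*(5 + F) = (5 + F)**2)
p(X) = X**2
v(L) = 6 - L - 4*(5 + L**2)**2 (v(L) = (6 - L) + (5 + L**2)**2*(-4) = (6 - L) - 4*(5 + L**2)**2 = 6 - L - 4*(5 + L**2)**2)
v(p(3)) - 404*P = (6 - 1*3**2 - 4*(5 + (3**2)**2)**2) - 404*57 = (6 - 1*9 - 4*(5 + 9**2)**2) - 23028 = (6 - 9 - 4*(5 + 81)**2) - 23028 = (6 - 9 - 4*86**2) - 23028 = (6 - 9 - 4*7396) - 23028 = (6 - 9 - 29584) - 23028 = -29587 - 23028 = -52615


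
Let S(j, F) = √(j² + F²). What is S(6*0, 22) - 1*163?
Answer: -141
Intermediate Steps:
S(j, F) = √(F² + j²)
S(6*0, 22) - 1*163 = √(22² + (6*0)²) - 1*163 = √(484 + 0²) - 163 = √(484 + 0) - 163 = √484 - 163 = 22 - 163 = -141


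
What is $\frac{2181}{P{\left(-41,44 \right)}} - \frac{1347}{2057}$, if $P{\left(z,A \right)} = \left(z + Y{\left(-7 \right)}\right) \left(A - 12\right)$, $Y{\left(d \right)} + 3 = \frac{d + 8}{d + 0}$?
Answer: $- \frac{14907785}{6779872} \approx -2.1988$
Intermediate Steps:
$Y{\left(d \right)} = -3 + \frac{8 + d}{d}$ ($Y{\left(d \right)} = -3 + \frac{d + 8}{d + 0} = -3 + \frac{8 + d}{d}$)
$P{\left(z,A \right)} = \left(-12 + A\right) \left(- \frac{22}{7} + z\right)$ ($P{\left(z,A \right)} = \left(z - \left(2 - \frac{8}{-7}\right)\right) \left(A - 12\right) = \left(z + \left(-2 + 8 \left(- \frac{1}{7}\right)\right)\right) \left(-12 + A\right) = \left(z - \frac{22}{7}\right) \left(-12 + A\right) = \left(- \frac{22}{7} + z\right) \left(-12 + A\right) = \left(-12 + A\right) \left(- \frac{22}{7} + z\right)$)
$\frac{2181}{P{\left(-41,44 \right)}} - \frac{1347}{2057} = \frac{2181}{\frac{264}{7} - -492 - \frac{968}{7} + 44 \left(-41\right)} - \frac{1347}{2057} = \frac{2181}{\frac{264}{7} + 492 - \frac{968}{7} - 1804} - \frac{1347}{2057} = \frac{2181}{- \frac{9888}{7}} - \frac{1347}{2057} = 2181 \left(- \frac{7}{9888}\right) - \frac{1347}{2057} = - \frac{5089}{3296} - \frac{1347}{2057} = - \frac{14907785}{6779872}$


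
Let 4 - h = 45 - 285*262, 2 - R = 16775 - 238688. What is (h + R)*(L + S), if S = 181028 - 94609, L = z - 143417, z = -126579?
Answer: -54438657888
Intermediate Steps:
R = 221915 (R = 2 - (16775 - 238688) = 2 - 1*(-221913) = 2 + 221913 = 221915)
L = -269996 (L = -126579 - 143417 = -269996)
h = 74629 (h = 4 - (45 - 285*262) = 4 - (45 - 74670) = 4 - 1*(-74625) = 4 + 74625 = 74629)
S = 86419
(h + R)*(L + S) = (74629 + 221915)*(-269996 + 86419) = 296544*(-183577) = -54438657888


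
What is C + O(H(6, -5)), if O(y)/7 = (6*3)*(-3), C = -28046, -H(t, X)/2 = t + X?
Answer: -28424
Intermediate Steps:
H(t, X) = -2*X - 2*t (H(t, X) = -2*(t + X) = -2*(X + t) = -2*X - 2*t)
O(y) = -378 (O(y) = 7*((6*3)*(-3)) = 7*(18*(-3)) = 7*(-54) = -378)
C + O(H(6, -5)) = -28046 - 378 = -28424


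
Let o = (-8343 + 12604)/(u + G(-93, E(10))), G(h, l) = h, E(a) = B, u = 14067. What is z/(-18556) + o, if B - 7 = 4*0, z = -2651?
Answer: 58056095/129650772 ≈ 0.44779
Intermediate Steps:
B = 7 (B = 7 + 4*0 = 7 + 0 = 7)
E(a) = 7
o = 4261/13974 (o = (-8343 + 12604)/(14067 - 93) = 4261/13974 ≈ 0.30492)
z/(-18556) + o = -2651/(-18556) + 4261/13974 = -2651*(-1/18556) + 4261/13974 = 2651/18556 + 4261/13974 = 58056095/129650772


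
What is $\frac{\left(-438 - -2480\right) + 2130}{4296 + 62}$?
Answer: $\frac{2086}{2179} \approx 0.95732$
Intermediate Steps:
$\frac{\left(-438 - -2480\right) + 2130}{4296 + 62} = \frac{\left(-438 + 2480\right) + 2130}{4358} = \left(2042 + 2130\right) \frac{1}{4358} = 4172 \cdot \frac{1}{4358} = \frac{2086}{2179}$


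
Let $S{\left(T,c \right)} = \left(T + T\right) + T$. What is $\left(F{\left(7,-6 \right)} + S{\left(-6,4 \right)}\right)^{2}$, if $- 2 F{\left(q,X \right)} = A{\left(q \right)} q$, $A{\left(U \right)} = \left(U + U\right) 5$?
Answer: $69169$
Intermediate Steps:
$A{\left(U \right)} = 10 U$ ($A{\left(U \right)} = 2 U 5 = 10 U$)
$F{\left(q,X \right)} = - 5 q^{2}$ ($F{\left(q,X \right)} = - \frac{10 q q}{2} = - \frac{10 q^{2}}{2} = - 5 q^{2}$)
$S{\left(T,c \right)} = 3 T$ ($S{\left(T,c \right)} = 2 T + T = 3 T$)
$\left(F{\left(7,-6 \right)} + S{\left(-6,4 \right)}\right)^{2} = \left(- 5 \cdot 7^{2} + 3 \left(-6\right)\right)^{2} = \left(\left(-5\right) 49 - 18\right)^{2} = \left(-245 - 18\right)^{2} = \left(-263\right)^{2} = 69169$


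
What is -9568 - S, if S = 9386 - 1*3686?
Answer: -15268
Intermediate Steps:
S = 5700 (S = 9386 - 3686 = 5700)
-9568 - S = -9568 - 1*5700 = -9568 - 5700 = -15268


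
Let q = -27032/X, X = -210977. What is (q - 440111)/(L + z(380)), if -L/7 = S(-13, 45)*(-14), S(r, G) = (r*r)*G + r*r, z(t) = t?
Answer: -92853271415/160813420664 ≈ -0.57740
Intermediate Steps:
q = 27032/210977 (q = -27032/(-210977) = -27032*(-1/210977) = 27032/210977 ≈ 0.12813)
S(r, G) = r² + G*r² (S(r, G) = r²*G + r² = G*r² + r² = r² + G*r²)
L = 761852 (L = -7*(-13)²*(1 + 45)*(-14) = -7*169*46*(-14) = -54418*(-14) = -7*(-108836) = 761852)
(q - 440111)/(L + z(380)) = (27032/210977 - 440111)/(761852 + 380) = -92853271415/210977/762232 = -92853271415/210977*1/762232 = -92853271415/160813420664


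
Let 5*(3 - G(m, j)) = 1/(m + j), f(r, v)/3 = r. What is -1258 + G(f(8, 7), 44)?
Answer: -426701/340 ≈ -1255.0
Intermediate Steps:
f(r, v) = 3*r
G(m, j) = 3 - 1/(5*(j + m)) (G(m, j) = 3 - 1/(5*(m + j)) = 3 - 1/(5*(j + m)))
-1258 + G(f(8, 7), 44) = -1258 + (-⅕ + 3*44 + 3*(3*8))/(44 + 3*8) = -1258 + (-⅕ + 132 + 3*24)/(44 + 24) = -1258 + (-⅕ + 132 + 72)/68 = -1258 + (1/68)*(1019/5) = -1258 + 1019/340 = -426701/340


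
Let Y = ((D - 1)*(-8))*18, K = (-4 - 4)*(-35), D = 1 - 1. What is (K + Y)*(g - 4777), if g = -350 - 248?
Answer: -2279000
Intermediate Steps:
D = 0
K = 280 (K = -8*(-35) = 280)
g = -598
Y = 144 (Y = ((0 - 1)*(-8))*18 = -1*(-8)*18 = 8*18 = 144)
(K + Y)*(g - 4777) = (280 + 144)*(-598 - 4777) = 424*(-5375) = -2279000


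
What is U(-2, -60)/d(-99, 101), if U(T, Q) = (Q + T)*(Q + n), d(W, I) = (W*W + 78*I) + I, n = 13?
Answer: 1457/8890 ≈ 0.16389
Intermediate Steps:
d(W, I) = W**2 + 79*I (d(W, I) = (W**2 + 78*I) + I = W**2 + 79*I)
U(T, Q) = (13 + Q)*(Q + T) (U(T, Q) = (Q + T)*(Q + 13) = (Q + T)*(13 + Q) = (13 + Q)*(Q + T))
U(-2, -60)/d(-99, 101) = ((-60)**2 + 13*(-60) + 13*(-2) - 60*(-2))/((-99)**2 + 79*101) = (3600 - 780 - 26 + 120)/(9801 + 7979) = 2914/17780 = 2914*(1/17780) = 1457/8890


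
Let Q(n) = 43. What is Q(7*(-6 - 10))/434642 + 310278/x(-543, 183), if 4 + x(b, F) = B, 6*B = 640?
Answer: 50572445584/16733717 ≈ 3022.2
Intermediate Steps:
B = 320/3 (B = (⅙)*640 = 320/3 ≈ 106.67)
x(b, F) = 308/3 (x(b, F) = -4 + 320/3 = 308/3)
Q(7*(-6 - 10))/434642 + 310278/x(-543, 183) = 43/434642 + 310278/(308/3) = 43*(1/434642) + 310278*(3/308) = 43/434642 + 465417/154 = 50572445584/16733717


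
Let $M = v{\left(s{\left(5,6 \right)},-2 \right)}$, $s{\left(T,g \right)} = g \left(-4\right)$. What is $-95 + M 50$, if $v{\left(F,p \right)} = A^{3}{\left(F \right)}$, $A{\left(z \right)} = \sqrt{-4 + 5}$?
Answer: $-45$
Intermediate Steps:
$A{\left(z \right)} = 1$ ($A{\left(z \right)} = \sqrt{1} = 1$)
$s{\left(T,g \right)} = - 4 g$
$v{\left(F,p \right)} = 1$ ($v{\left(F,p \right)} = 1^{3} = 1$)
$M = 1$
$-95 + M 50 = -95 + 1 \cdot 50 = -95 + 50 = -45$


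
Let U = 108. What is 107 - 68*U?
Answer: -7237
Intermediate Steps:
107 - 68*U = 107 - 68*108 = 107 - 7344 = -7237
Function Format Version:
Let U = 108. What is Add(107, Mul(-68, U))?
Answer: -7237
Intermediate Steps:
Add(107, Mul(-68, U)) = Add(107, Mul(-68, 108)) = Add(107, -7344) = -7237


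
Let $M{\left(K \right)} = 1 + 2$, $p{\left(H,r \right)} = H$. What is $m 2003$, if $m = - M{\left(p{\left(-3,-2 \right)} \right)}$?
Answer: $-6009$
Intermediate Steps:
$M{\left(K \right)} = 3$
$m = -3$ ($m = \left(-1\right) 3 = -3$)
$m 2003 = \left(-3\right) 2003 = -6009$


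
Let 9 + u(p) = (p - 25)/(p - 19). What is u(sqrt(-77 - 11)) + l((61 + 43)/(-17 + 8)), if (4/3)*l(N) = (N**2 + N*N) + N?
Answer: 2229220/12123 + 12*I*sqrt(22)/449 ≈ 183.88 + 0.12536*I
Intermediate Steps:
u(p) = -9 + (-25 + p)/(-19 + p) (u(p) = -9 + (p - 25)/(p - 19) = -9 + (-25 + p)/(-19 + p))
l(N) = 3*N**2/2 + 3*N/4 (l(N) = 3*((N**2 + N*N) + N)/4 = 3*((N**2 + N**2) + N)/4 = 3*(2*N**2 + N)/4 = 3*(N + 2*N**2)/4 = 3*N**2/2 + 3*N/4)
u(sqrt(-77 - 11)) + l((61 + 43)/(-17 + 8)) = 2*(73 - 4*sqrt(-77 - 11))/(-19 + sqrt(-77 - 11)) + 3*((61 + 43)/(-17 + 8))*(1 + 2*((61 + 43)/(-17 + 8)))/4 = 2*(73 - 8*I*sqrt(22))/(-19 + sqrt(-88)) + 3*(104/(-9))*(1 + 2*(104/(-9)))/4 = 2*(73 - 8*I*sqrt(22))/(-19 + 2*I*sqrt(22)) + 3*(104*(-1/9))*(1 + 2*(104*(-1/9)))/4 = 2*(73 - 8*I*sqrt(22))/(-19 + 2*I*sqrt(22)) + (3/4)*(-104/9)*(1 + 2*(-104/9)) = 2*(73 - 8*I*sqrt(22))/(-19 + 2*I*sqrt(22)) + (3/4)*(-104/9)*(1 - 208/9) = 2*(73 - 8*I*sqrt(22))/(-19 + 2*I*sqrt(22)) + (3/4)*(-104/9)*(-199/9) = 2*(73 - 8*I*sqrt(22))/(-19 + 2*I*sqrt(22)) + 5174/27 = 5174/27 + 2*(73 - 8*I*sqrt(22))/(-19 + 2*I*sqrt(22))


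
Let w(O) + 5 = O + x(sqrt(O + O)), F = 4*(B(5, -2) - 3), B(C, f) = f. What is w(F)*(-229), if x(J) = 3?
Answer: 5038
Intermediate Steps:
F = -20 (F = 4*(-2 - 3) = 4*(-5) = -20)
w(O) = -2 + O (w(O) = -5 + (O + 3) = -5 + (3 + O) = -2 + O)
w(F)*(-229) = (-2 - 20)*(-229) = -22*(-229) = 5038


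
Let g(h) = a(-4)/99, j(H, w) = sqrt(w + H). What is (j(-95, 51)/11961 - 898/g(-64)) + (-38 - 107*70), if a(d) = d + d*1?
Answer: 14339/4 + 2*I*sqrt(11)/11961 ≈ 3584.8 + 0.00055457*I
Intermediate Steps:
j(H, w) = sqrt(H + w)
a(d) = 2*d (a(d) = d + d = 2*d)
g(h) = -8/99 (g(h) = (2*(-4))/99 = -8*1/99 = -8/99)
(j(-95, 51)/11961 - 898/g(-64)) + (-38 - 107*70) = (sqrt(-95 + 51)/11961 - 898/(-8/99)) + (-38 - 107*70) = (sqrt(-44)*(1/11961) - 898*(-99/8)) + (-38 - 7490) = ((2*I*sqrt(11))*(1/11961) + 44451/4) - 7528 = (2*I*sqrt(11)/11961 + 44451/4) - 7528 = (44451/4 + 2*I*sqrt(11)/11961) - 7528 = 14339/4 + 2*I*sqrt(11)/11961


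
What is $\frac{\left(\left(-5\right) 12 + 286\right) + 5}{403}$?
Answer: $\frac{231}{403} \approx 0.5732$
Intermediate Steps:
$\frac{\left(\left(-5\right) 12 + 286\right) + 5}{403} = \left(\left(-60 + 286\right) + 5\right) \frac{1}{403} = \left(226 + 5\right) \frac{1}{403} = 231 \cdot \frac{1}{403} = \frac{231}{403}$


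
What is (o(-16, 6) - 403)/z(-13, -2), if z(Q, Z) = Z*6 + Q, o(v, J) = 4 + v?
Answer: 83/5 ≈ 16.600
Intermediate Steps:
z(Q, Z) = Q + 6*Z (z(Q, Z) = 6*Z + Q = Q + 6*Z)
(o(-16, 6) - 403)/z(-13, -2) = ((4 - 16) - 403)/(-13 + 6*(-2)) = (-12 - 403)/(-13 - 12) = -415/(-25) = -415*(-1/25) = 83/5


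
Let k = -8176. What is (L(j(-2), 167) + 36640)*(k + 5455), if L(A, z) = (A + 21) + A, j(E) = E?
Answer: -99743697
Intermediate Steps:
L(A, z) = 21 + 2*A (L(A, z) = (21 + A) + A = 21 + 2*A)
(L(j(-2), 167) + 36640)*(k + 5455) = ((21 + 2*(-2)) + 36640)*(-8176 + 5455) = ((21 - 4) + 36640)*(-2721) = (17 + 36640)*(-2721) = 36657*(-2721) = -99743697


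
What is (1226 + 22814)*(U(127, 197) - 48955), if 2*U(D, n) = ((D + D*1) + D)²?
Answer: 567957020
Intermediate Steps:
U(D, n) = 9*D²/2 (U(D, n) = ((D + D*1) + D)²/2 = ((D + D) + D)²/2 = (2*D + D)²/2 = (3*D)²/2 = (9*D²)/2 = 9*D²/2)
(1226 + 22814)*(U(127, 197) - 48955) = (1226 + 22814)*((9/2)*127² - 48955) = 24040*((9/2)*16129 - 48955) = 24040*(145161/2 - 48955) = 24040*(47251/2) = 567957020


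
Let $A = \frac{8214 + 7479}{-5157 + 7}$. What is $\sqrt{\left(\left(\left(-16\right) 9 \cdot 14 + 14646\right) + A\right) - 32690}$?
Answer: $\frac{i \sqrt{21284886758}}{1030} \approx 141.64 i$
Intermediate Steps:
$A = - \frac{15693}{5150}$ ($A = \frac{15693}{-5150} = 15693 \left(- \frac{1}{5150}\right) = - \frac{15693}{5150} \approx -3.0472$)
$\sqrt{\left(\left(\left(-16\right) 9 \cdot 14 + 14646\right) + A\right) - 32690} = \sqrt{\left(\left(\left(-16\right) 9 \cdot 14 + 14646\right) - \frac{15693}{5150}\right) - 32690} = \sqrt{\left(\left(\left(-144\right) 14 + 14646\right) - \frac{15693}{5150}\right) - 32690} = \sqrt{\left(\left(-2016 + 14646\right) - \frac{15693}{5150}\right) - 32690} = \sqrt{\left(12630 - \frac{15693}{5150}\right) - 32690} = \sqrt{\frac{65028807}{5150} - 32690} = \sqrt{- \frac{103324693}{5150}} = \frac{i \sqrt{21284886758}}{1030}$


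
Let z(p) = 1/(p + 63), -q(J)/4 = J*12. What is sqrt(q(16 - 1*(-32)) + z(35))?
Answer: I*sqrt(451582)/14 ≈ 48.0*I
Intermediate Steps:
q(J) = -48*J (q(J) = -4*J*12 = -48*J)
z(p) = 1/(63 + p)
sqrt(q(16 - 1*(-32)) + z(35)) = sqrt(-48*(16 - 1*(-32)) + 1/(63 + 35)) = sqrt(-48*(16 + 32) + 1/98) = sqrt(-48*48 + 1/98) = sqrt(-2304 + 1/98) = sqrt(-225791/98) = I*sqrt(451582)/14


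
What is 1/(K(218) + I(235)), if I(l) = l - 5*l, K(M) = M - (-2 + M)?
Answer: -1/938 ≈ -0.0010661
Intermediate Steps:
K(M) = 2 (K(M) = M + (2 - M) = 2)
I(l) = -4*l
1/(K(218) + I(235)) = 1/(2 - 4*235) = 1/(2 - 940) = 1/(-938) = -1/938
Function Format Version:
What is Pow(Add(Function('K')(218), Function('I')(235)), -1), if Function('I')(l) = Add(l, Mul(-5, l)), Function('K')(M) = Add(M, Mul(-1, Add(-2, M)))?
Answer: Rational(-1, 938) ≈ -0.0010661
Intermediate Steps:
Function('K')(M) = 2 (Function('K')(M) = Add(M, Add(2, Mul(-1, M))) = 2)
Function('I')(l) = Mul(-4, l)
Pow(Add(Function('K')(218), Function('I')(235)), -1) = Pow(Add(2, Mul(-4, 235)), -1) = Pow(Add(2, -940), -1) = Pow(-938, -1) = Rational(-1, 938)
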